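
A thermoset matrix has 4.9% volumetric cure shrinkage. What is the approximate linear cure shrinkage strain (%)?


Linear shrinkage ≈ vol_shrink/3 = 4.9/3 = 1.633%

1.633%


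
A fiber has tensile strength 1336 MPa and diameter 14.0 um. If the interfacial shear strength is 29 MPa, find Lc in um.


Lc = sigma_f * d / (2 * tau_i) = 1336 * 14.0 / (2 * 29) = 322.5 um

322.5 um


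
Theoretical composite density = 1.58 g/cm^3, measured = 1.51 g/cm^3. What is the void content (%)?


Void% = (rho_theo - rho_actual)/rho_theo * 100 = (1.58 - 1.51)/1.58 * 100 = 4.43%

4.43%


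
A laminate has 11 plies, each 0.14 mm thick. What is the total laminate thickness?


h = n * t_ply = 11 * 0.14 = 1.54 mm

1.54 mm


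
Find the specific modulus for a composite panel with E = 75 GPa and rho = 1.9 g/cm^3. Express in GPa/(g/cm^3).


Specific stiffness = E/rho = 75/1.9 = 39.5 GPa/(g/cm^3)

39.5 GPa/(g/cm^3)


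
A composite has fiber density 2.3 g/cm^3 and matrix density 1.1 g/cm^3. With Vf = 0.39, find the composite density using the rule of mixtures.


rho_c = rho_f*Vf + rho_m*(1-Vf) = 2.3*0.39 + 1.1*0.61 = 1.568 g/cm^3

1.568 g/cm^3


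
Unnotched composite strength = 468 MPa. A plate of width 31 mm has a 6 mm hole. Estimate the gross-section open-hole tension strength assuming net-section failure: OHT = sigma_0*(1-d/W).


OHT = sigma_0*(1-d/W) = 468*(1-6/31) = 377.4 MPa

377.4 MPa


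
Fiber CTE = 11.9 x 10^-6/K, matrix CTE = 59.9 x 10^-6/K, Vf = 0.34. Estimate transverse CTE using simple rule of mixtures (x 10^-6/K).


alpha_2 = alpha_f*Vf + alpha_m*(1-Vf) = 11.9*0.34 + 59.9*0.66 = 43.6 x 10^-6/K

43.6 x 10^-6/K


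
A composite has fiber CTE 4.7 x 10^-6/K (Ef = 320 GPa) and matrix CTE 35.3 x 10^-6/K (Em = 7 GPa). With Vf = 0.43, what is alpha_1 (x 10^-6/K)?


E1 = Ef*Vf + Em*(1-Vf) = 141.59
alpha_1 = (alpha_f*Ef*Vf + alpha_m*Em*(1-Vf))/E1 = 5.56 x 10^-6/K

5.56 x 10^-6/K


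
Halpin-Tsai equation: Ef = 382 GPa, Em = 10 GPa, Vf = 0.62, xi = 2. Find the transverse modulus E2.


eta = (Ef/Em - 1)/(Ef/Em + xi) = (38.2 - 1)/(38.2 + 2) = 0.9254
E2 = Em*(1+xi*eta*Vf)/(1-eta*Vf) = 50.38 GPa

50.38 GPa


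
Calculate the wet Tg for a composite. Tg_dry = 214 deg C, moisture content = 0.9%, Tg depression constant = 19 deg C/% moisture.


Tg_wet = Tg_dry - k*moisture = 214 - 19*0.9 = 196.9 deg C

196.9 deg C


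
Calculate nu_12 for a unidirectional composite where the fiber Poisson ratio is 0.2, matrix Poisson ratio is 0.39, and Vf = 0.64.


nu_12 = nu_f*Vf + nu_m*(1-Vf) = 0.2*0.64 + 0.39*0.36 = 0.2684

0.2684


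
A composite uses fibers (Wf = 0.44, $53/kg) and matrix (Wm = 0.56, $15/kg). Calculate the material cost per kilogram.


Cost = cost_f*Wf + cost_m*Wm = 53*0.44 + 15*0.56 = $31.72/kg

$31.72/kg


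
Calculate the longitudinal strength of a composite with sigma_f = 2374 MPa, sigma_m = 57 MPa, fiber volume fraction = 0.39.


sigma_1 = sigma_f*Vf + sigma_m*(1-Vf) = 2374*0.39 + 57*0.61 = 960.6 MPa

960.6 MPa


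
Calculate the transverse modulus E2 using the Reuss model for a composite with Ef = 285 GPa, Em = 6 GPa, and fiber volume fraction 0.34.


1/E2 = Vf/Ef + (1-Vf)/Em = 0.34/285 + 0.66/6
E2 = 8.99 GPa

8.99 GPa


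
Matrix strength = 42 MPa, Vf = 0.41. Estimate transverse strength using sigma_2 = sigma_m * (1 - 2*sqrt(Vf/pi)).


factor = 1 - 2*sqrt(0.41/pi) = 0.2775
sigma_2 = 42 * 0.2775 = 11.65 MPa

11.65 MPa


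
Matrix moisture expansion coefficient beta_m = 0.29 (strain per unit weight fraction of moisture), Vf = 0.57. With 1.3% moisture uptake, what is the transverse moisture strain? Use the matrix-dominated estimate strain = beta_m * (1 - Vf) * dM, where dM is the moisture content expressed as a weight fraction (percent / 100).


dM = 1.3/100 = 0.013
strain = beta_m * (1-Vf) * dM = 0.29 * 0.43 * 0.013 = 0.0016211

0.0016211


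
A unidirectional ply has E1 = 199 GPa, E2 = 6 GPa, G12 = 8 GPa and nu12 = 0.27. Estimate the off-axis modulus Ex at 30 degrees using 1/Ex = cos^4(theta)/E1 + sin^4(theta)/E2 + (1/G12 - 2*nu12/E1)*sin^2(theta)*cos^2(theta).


cos^4(30) = 0.5625, sin^4(30) = 0.0625, sin^2(30)*cos^2(30) = 0.1875
1/G12 - 2*nu12/E1 = 1/8 - 2*0.27/199 = 0.122286 GPa^-1
1/Ex = 0.5625/199 + 0.0625/6 + 0.122286*0.1875 = 0.036172 GPa^-1
Ex = 27.65 GPa

27.65 GPa


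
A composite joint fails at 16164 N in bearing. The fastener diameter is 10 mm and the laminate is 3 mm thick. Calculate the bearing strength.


sigma_br = F/(d*h) = 16164/(10*3) = 538.8 MPa

538.8 MPa


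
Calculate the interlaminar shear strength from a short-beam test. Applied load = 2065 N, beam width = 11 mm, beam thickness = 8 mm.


ILSS = 3F/(4bh) = 3*2065/(4*11*8) = 17.6 MPa

17.6 MPa


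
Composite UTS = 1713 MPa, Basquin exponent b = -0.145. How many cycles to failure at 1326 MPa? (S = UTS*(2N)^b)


N = 0.5 * (S/UTS)^(1/b) = 0.5 * (1326/1713)^(1/-0.145) = 2.9239 cycles

2.9239 cycles


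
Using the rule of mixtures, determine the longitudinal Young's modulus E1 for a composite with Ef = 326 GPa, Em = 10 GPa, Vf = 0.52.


E1 = Ef*Vf + Em*(1-Vf) = 326*0.52 + 10*0.48 = 174.32 GPa

174.32 GPa


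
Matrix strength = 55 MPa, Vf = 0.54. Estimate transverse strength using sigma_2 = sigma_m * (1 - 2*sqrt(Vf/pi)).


factor = 1 - 2*sqrt(0.54/pi) = 0.1708
sigma_2 = 55 * 0.1708 = 9.39 MPa

9.39 MPa


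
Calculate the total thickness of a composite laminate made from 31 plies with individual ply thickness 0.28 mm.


h = n * t_ply = 31 * 0.28 = 8.68 mm

8.68 mm


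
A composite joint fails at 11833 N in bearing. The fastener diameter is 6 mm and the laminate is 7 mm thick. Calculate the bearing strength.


sigma_br = F/(d*h) = 11833/(6*7) = 281.7 MPa

281.7 MPa


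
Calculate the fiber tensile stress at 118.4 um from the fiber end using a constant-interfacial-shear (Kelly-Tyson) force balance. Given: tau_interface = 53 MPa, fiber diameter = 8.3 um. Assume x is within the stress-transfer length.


Force balance: sigma_f * (pi*d^2/4) = tau * (pi*d) * x  ->  sigma_f = 4 * tau * x / d
sigma_f = 4 * 53 * 118.4 / 8.3 = 3024.2 MPa

3024.2 MPa


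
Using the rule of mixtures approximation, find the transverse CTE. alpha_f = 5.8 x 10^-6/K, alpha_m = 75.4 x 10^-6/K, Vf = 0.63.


alpha_2 = alpha_f*Vf + alpha_m*(1-Vf) = 5.8*0.63 + 75.4*0.37 = 31.6 x 10^-6/K

31.6 x 10^-6/K


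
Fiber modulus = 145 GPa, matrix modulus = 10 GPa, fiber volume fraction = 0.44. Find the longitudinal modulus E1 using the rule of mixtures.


E1 = Ef*Vf + Em*(1-Vf) = 145*0.44 + 10*0.56 = 69.4 GPa

69.4 GPa


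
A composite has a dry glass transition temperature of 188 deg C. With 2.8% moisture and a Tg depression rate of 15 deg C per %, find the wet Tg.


Tg_wet = Tg_dry - k*moisture = 188 - 15*2.8 = 146.0 deg C

146.0 deg C


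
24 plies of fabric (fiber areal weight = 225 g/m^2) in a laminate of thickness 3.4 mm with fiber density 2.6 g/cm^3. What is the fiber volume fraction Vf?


Vf = n * FAW / (rho_f * h * 1000) = 24 * 225 / (2.6 * 3.4 * 1000) = 0.6109

0.6109


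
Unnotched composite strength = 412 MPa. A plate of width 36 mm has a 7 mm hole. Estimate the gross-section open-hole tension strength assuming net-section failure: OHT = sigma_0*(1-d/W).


OHT = sigma_0*(1-d/W) = 412*(1-7/36) = 331.9 MPa

331.9 MPa


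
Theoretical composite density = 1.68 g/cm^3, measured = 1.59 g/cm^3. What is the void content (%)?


Void% = (rho_theo - rho_actual)/rho_theo * 100 = (1.68 - 1.59)/1.68 * 100 = 5.36%

5.36%


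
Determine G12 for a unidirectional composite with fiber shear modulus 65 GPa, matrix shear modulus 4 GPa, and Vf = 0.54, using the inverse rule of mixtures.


1/G12 = Vf/Gf + (1-Vf)/Gm = 0.54/65 + 0.46/4
G12 = 8.11 GPa

8.11 GPa


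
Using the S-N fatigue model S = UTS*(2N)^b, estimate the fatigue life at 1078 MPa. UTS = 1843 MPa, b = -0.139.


N = 0.5 * (S/UTS)^(1/b) = 0.5 * (1078/1843)^(1/-0.139) = 23.6896 cycles

23.6896 cycles


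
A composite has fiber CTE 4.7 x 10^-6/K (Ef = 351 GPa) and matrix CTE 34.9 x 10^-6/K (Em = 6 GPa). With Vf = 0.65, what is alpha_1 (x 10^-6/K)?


E1 = Ef*Vf + Em*(1-Vf) = 230.25
alpha_1 = (alpha_f*Ef*Vf + alpha_m*Em*(1-Vf))/E1 = 4.98 x 10^-6/K

4.98 x 10^-6/K


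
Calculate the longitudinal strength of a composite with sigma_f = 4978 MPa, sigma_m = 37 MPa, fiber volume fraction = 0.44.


sigma_1 = sigma_f*Vf + sigma_m*(1-Vf) = 4978*0.44 + 37*0.56 = 2211.0 MPa

2211.0 MPa


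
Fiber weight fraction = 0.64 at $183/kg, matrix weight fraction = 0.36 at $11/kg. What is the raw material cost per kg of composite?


Cost = cost_f*Wf + cost_m*Wm = 183*0.64 + 11*0.36 = $121.08/kg

$121.08/kg


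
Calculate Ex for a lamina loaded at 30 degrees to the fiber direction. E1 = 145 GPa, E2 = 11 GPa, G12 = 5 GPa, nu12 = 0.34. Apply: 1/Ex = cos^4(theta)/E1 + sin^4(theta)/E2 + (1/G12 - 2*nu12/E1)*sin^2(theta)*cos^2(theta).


cos^4(30) = 0.5625, sin^4(30) = 0.0625, sin^2(30)*cos^2(30) = 0.1875
1/G12 - 2*nu12/E1 = 1/5 - 2*0.34/145 = 0.19531 GPa^-1
1/Ex = 0.5625/145 + 0.0625/11 + 0.19531*0.1875 = 0.0461818 GPa^-1
Ex = 21.65 GPa

21.65 GPa


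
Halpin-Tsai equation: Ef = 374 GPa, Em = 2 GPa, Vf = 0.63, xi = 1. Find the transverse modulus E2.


eta = (Ef/Em - 1)/(Ef/Em + xi) = (187.0 - 1)/(187.0 + 1) = 0.9894
E2 = Em*(1+xi*eta*Vf)/(1-eta*Vf) = 8.62 GPa

8.62 GPa


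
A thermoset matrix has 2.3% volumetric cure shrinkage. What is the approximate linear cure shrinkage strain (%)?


Linear shrinkage ≈ vol_shrink/3 = 2.3/3 = 0.767%

0.767%


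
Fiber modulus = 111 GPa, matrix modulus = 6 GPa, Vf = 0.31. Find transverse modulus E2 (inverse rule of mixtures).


1/E2 = Vf/Ef + (1-Vf)/Em = 0.31/111 + 0.69/6
E2 = 8.49 GPa

8.49 GPa


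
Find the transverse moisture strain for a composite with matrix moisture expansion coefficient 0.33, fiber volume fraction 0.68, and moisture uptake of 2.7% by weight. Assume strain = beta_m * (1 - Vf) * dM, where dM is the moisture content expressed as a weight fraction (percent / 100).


dM = 2.7/100 = 0.027
strain = beta_m * (1-Vf) * dM = 0.33 * 0.32 * 0.027 = 0.0028512

0.0028512


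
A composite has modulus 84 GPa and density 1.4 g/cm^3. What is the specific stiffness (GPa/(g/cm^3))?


Specific stiffness = E/rho = 84/1.4 = 60.0 GPa/(g/cm^3)

60.0 GPa/(g/cm^3)


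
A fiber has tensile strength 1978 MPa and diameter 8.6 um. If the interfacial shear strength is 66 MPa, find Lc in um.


Lc = sigma_f * d / (2 * tau_i) = 1978 * 8.6 / (2 * 66) = 128.9 um

128.9 um


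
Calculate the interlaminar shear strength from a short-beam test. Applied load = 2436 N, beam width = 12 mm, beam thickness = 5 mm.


ILSS = 3F/(4bh) = 3*2436/(4*12*5) = 30.45 MPa

30.45 MPa


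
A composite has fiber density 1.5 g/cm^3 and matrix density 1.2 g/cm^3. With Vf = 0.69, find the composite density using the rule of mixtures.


rho_c = rho_f*Vf + rho_m*(1-Vf) = 1.5*0.69 + 1.2*0.31 = 1.407 g/cm^3

1.407 g/cm^3


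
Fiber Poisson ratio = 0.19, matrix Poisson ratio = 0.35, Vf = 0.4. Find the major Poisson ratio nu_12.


nu_12 = nu_f*Vf + nu_m*(1-Vf) = 0.19*0.4 + 0.35*0.6 = 0.286

0.286


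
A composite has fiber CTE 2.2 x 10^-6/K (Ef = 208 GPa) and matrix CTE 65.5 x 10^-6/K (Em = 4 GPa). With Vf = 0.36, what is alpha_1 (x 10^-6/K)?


E1 = Ef*Vf + Em*(1-Vf) = 77.44
alpha_1 = (alpha_f*Ef*Vf + alpha_m*Em*(1-Vf))/E1 = 4.29 x 10^-6/K

4.29 x 10^-6/K


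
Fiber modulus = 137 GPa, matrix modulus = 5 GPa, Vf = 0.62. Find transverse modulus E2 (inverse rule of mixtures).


1/E2 = Vf/Ef + (1-Vf)/Em = 0.62/137 + 0.38/5
E2 = 12.42 GPa

12.42 GPa


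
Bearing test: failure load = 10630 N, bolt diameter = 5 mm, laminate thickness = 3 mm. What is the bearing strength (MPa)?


sigma_br = F/(d*h) = 10630/(5*3) = 708.7 MPa

708.7 MPa


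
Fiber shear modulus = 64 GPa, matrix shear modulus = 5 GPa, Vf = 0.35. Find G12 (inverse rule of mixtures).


1/G12 = Vf/Gf + (1-Vf)/Gm = 0.35/64 + 0.65/5
G12 = 7.38 GPa

7.38 GPa


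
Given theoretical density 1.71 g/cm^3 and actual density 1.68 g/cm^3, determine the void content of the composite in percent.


Void% = (rho_theo - rho_actual)/rho_theo * 100 = (1.71 - 1.68)/1.71 * 100 = 1.75%

1.75%


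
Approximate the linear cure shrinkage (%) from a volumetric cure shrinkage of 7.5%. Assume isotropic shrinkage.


Linear shrinkage ≈ vol_shrink/3 = 7.5/3 = 2.5%

2.5%


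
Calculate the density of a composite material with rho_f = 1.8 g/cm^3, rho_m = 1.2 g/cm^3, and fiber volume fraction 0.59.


rho_c = rho_f*Vf + rho_m*(1-Vf) = 1.8*0.59 + 1.2*0.41 = 1.554 g/cm^3

1.554 g/cm^3


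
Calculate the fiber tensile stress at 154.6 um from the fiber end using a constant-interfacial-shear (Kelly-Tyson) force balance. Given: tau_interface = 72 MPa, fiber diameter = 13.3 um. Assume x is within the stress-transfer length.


Force balance: sigma_f * (pi*d^2/4) = tau * (pi*d) * x  ->  sigma_f = 4 * tau * x / d
sigma_f = 4 * 72 * 154.6 / 13.3 = 3347.7 MPa

3347.7 MPa


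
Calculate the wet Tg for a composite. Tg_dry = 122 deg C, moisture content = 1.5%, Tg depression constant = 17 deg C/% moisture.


Tg_wet = Tg_dry - k*moisture = 122 - 17*1.5 = 96.5 deg C

96.5 deg C


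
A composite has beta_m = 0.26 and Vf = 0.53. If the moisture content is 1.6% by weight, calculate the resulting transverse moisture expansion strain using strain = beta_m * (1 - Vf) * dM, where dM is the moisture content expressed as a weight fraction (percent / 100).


dM = 1.6/100 = 0.016
strain = beta_m * (1-Vf) * dM = 0.26 * 0.47 * 0.016 = 0.0019552

0.0019552


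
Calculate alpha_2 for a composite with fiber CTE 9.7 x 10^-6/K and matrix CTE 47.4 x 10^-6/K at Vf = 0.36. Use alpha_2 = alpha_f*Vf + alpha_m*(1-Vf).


alpha_2 = alpha_f*Vf + alpha_m*(1-Vf) = 9.7*0.36 + 47.4*0.64 = 33.8 x 10^-6/K

33.8 x 10^-6/K


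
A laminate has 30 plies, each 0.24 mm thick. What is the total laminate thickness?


h = n * t_ply = 30 * 0.24 = 7.2 mm

7.2 mm


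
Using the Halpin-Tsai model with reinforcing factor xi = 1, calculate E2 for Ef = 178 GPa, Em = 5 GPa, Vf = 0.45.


eta = (Ef/Em - 1)/(Ef/Em + xi) = (35.6 - 1)/(35.6 + 1) = 0.9454
E2 = Em*(1+xi*eta*Vf)/(1-eta*Vf) = 12.4 GPa

12.4 GPa


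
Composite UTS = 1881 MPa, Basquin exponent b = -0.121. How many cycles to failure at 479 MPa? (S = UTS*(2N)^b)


N = 0.5 * (S/UTS)^(1/b) = 0.5 * (479/1881)^(1/-0.121) = 40597.6843 cycles

40597.6843 cycles


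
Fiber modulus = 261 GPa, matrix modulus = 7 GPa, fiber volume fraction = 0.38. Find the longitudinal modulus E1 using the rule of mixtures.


E1 = Ef*Vf + Em*(1-Vf) = 261*0.38 + 7*0.62 = 103.52 GPa

103.52 GPa


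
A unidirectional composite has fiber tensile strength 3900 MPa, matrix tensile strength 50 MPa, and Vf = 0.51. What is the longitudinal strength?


sigma_1 = sigma_f*Vf + sigma_m*(1-Vf) = 3900*0.51 + 50*0.49 = 2013.5 MPa

2013.5 MPa


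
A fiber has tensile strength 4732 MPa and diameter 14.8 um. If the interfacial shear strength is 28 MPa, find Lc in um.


Lc = sigma_f * d / (2 * tau_i) = 4732 * 14.8 / (2 * 28) = 1250.6 um

1250.6 um


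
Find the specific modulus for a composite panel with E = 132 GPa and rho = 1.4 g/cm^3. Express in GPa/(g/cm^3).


Specific stiffness = E/rho = 132/1.4 = 94.3 GPa/(g/cm^3)

94.3 GPa/(g/cm^3)


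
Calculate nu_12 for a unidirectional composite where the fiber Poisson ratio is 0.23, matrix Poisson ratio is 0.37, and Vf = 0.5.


nu_12 = nu_f*Vf + nu_m*(1-Vf) = 0.23*0.5 + 0.37*0.5 = 0.3

0.3


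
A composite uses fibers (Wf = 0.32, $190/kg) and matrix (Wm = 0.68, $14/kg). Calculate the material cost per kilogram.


Cost = cost_f*Wf + cost_m*Wm = 190*0.32 + 14*0.68 = $70.32/kg

$70.32/kg


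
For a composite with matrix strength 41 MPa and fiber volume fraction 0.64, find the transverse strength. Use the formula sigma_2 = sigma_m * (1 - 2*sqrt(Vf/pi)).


factor = 1 - 2*sqrt(0.64/pi) = 0.0973
sigma_2 = 41 * 0.0973 = 3.99 MPa

3.99 MPa


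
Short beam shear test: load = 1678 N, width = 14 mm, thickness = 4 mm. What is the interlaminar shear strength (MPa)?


ILSS = 3F/(4bh) = 3*1678/(4*14*4) = 22.47 MPa

22.47 MPa


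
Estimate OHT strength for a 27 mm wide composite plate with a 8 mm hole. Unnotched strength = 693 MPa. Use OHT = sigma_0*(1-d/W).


OHT = sigma_0*(1-d/W) = 693*(1-8/27) = 487.7 MPa

487.7 MPa


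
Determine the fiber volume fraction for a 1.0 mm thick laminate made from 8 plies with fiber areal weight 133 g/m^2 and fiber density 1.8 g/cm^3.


Vf = n * FAW / (rho_f * h * 1000) = 8 * 133 / (1.8 * 1.0 * 1000) = 0.5911

0.5911


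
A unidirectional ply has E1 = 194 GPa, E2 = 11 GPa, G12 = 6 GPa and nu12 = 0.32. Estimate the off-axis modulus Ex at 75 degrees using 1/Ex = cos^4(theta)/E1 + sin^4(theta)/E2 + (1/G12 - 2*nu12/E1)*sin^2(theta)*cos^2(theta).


cos^4(75) = 0.004487, sin^4(75) = 0.870513, sin^2(75)*cos^2(75) = 0.0625
1/G12 - 2*nu12/E1 = 1/6 - 2*0.32/194 = 0.163368 GPa^-1
1/Ex = 0.004487/194 + 0.870513/11 + 0.163368*0.0625 = 0.0893711 GPa^-1
Ex = 11.19 GPa

11.19 GPa


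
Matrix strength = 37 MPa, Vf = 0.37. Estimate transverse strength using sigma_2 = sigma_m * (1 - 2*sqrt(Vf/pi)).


factor = 1 - 2*sqrt(0.37/pi) = 0.3136
sigma_2 = 37 * 0.3136 = 11.6 MPa

11.6 MPa


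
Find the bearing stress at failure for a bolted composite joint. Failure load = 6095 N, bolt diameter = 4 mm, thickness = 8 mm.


sigma_br = F/(d*h) = 6095/(4*8) = 190.5 MPa

190.5 MPa


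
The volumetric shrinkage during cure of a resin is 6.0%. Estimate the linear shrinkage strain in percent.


Linear shrinkage ≈ vol_shrink/3 = 6.0/3 = 2.0%

2.0%


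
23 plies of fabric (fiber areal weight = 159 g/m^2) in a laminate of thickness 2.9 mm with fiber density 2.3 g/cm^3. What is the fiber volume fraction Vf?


Vf = n * FAW / (rho_f * h * 1000) = 23 * 159 / (2.3 * 2.9 * 1000) = 0.5483

0.5483


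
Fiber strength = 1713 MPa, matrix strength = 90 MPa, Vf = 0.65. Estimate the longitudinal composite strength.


sigma_1 = sigma_f*Vf + sigma_m*(1-Vf) = 1713*0.65 + 90*0.35 = 1145.0 MPa

1145.0 MPa


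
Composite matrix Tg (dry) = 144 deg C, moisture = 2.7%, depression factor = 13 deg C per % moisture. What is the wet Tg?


Tg_wet = Tg_dry - k*moisture = 144 - 13*2.7 = 108.9 deg C

108.9 deg C


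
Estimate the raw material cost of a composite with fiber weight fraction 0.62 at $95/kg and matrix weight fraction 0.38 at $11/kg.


Cost = cost_f*Wf + cost_m*Wm = 95*0.62 + 11*0.38 = $63.08/kg

$63.08/kg


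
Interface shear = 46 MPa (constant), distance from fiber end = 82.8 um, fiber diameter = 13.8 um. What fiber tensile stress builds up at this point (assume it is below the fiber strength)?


Force balance: sigma_f * (pi*d^2/4) = tau * (pi*d) * x  ->  sigma_f = 4 * tau * x / d
sigma_f = 4 * 46 * 82.8 / 13.8 = 1104.0 MPa

1104.0 MPa


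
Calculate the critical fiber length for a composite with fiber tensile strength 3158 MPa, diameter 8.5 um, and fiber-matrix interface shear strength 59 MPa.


Lc = sigma_f * d / (2 * tau_i) = 3158 * 8.5 / (2 * 59) = 227.5 um

227.5 um


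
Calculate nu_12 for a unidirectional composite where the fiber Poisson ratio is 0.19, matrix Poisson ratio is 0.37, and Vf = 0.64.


nu_12 = nu_f*Vf + nu_m*(1-Vf) = 0.19*0.64 + 0.37*0.36 = 0.2548

0.2548


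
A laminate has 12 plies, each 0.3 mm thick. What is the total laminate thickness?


h = n * t_ply = 12 * 0.3 = 3.6 mm

3.6 mm


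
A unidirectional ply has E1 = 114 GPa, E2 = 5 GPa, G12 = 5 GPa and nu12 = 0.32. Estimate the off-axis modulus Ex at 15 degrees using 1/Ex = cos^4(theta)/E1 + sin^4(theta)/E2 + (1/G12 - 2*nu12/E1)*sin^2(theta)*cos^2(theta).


cos^4(15) = 0.870513, sin^4(15) = 0.004487, sin^2(15)*cos^2(15) = 0.0625
1/G12 - 2*nu12/E1 = 1/5 - 2*0.32/114 = 0.194386 GPa^-1
1/Ex = 0.870513/114 + 0.004487/5 + 0.194386*0.0625 = 0.0206827 GPa^-1
Ex = 48.35 GPa

48.35 GPa


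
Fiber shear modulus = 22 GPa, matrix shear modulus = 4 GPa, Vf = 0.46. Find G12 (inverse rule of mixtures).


1/G12 = Vf/Gf + (1-Vf)/Gm = 0.46/22 + 0.54/4
G12 = 6.41 GPa

6.41 GPa


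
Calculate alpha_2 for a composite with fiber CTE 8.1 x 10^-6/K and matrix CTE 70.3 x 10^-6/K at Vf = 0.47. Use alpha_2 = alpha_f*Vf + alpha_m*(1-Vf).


alpha_2 = alpha_f*Vf + alpha_m*(1-Vf) = 8.1*0.47 + 70.3*0.53 = 41.1 x 10^-6/K

41.1 x 10^-6/K


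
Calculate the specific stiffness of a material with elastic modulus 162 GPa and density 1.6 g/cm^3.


Specific stiffness = E/rho = 162/1.6 = 101.3 GPa/(g/cm^3)

101.3 GPa/(g/cm^3)


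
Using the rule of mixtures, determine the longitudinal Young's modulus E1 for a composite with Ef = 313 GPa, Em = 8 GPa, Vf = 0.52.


E1 = Ef*Vf + Em*(1-Vf) = 313*0.52 + 8*0.48 = 166.6 GPa

166.6 GPa


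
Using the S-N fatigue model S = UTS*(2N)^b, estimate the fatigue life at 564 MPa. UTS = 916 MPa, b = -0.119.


N = 0.5 * (S/UTS)^(1/b) = 0.5 * (564/916)^(1/-0.119) = 29.4344 cycles

29.4344 cycles


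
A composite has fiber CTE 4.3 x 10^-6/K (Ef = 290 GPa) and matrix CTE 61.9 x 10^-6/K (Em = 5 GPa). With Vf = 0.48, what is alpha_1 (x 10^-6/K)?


E1 = Ef*Vf + Em*(1-Vf) = 141.8
alpha_1 = (alpha_f*Ef*Vf + alpha_m*Em*(1-Vf))/E1 = 5.36 x 10^-6/K

5.36 x 10^-6/K


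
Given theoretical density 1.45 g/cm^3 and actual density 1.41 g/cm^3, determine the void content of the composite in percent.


Void% = (rho_theo - rho_actual)/rho_theo * 100 = (1.45 - 1.41)/1.45 * 100 = 2.76%

2.76%


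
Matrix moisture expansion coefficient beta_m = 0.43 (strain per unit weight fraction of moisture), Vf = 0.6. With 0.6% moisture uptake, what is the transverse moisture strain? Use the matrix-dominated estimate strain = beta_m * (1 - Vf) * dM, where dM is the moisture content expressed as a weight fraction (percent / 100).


dM = 0.6/100 = 0.006
strain = beta_m * (1-Vf) * dM = 0.43 * 0.4 * 0.006 = 0.001032

0.001032


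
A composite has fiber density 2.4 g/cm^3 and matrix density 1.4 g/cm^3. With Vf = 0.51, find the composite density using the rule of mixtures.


rho_c = rho_f*Vf + rho_m*(1-Vf) = 2.4*0.51 + 1.4*0.49 = 1.91 g/cm^3

1.91 g/cm^3


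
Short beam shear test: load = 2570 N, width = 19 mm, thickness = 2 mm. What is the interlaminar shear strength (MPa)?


ILSS = 3F/(4bh) = 3*2570/(4*19*2) = 50.72 MPa

50.72 MPa


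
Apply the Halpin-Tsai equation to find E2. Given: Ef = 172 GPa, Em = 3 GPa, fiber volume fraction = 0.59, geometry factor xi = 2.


eta = (Ef/Em - 1)/(Ef/Em + xi) = (57.3333 - 1)/(57.3333 + 2) = 0.9494
E2 = Em*(1+xi*eta*Vf)/(1-eta*Vf) = 14.46 GPa

14.46 GPa


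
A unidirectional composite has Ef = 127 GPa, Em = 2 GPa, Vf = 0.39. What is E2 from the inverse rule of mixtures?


1/E2 = Vf/Ef + (1-Vf)/Em = 0.39/127 + 0.61/2
E2 = 3.25 GPa

3.25 GPa


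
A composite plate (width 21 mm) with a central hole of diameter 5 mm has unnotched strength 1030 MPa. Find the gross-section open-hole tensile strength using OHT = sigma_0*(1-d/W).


OHT = sigma_0*(1-d/W) = 1030*(1-5/21) = 784.8 MPa

784.8 MPa


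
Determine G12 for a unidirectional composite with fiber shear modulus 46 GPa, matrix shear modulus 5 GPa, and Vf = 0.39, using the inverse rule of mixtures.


1/G12 = Vf/Gf + (1-Vf)/Gm = 0.39/46 + 0.61/5
G12 = 7.66 GPa

7.66 GPa


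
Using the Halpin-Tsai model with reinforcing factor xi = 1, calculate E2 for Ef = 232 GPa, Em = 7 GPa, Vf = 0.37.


eta = (Ef/Em - 1)/(Ef/Em + xi) = (33.1429 - 1)/(33.1429 + 1) = 0.9414
E2 = Em*(1+xi*eta*Vf)/(1-eta*Vf) = 14.48 GPa

14.48 GPa


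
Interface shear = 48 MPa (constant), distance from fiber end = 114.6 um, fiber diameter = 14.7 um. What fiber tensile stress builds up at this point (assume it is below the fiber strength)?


Force balance: sigma_f * (pi*d^2/4) = tau * (pi*d) * x  ->  sigma_f = 4 * tau * x / d
sigma_f = 4 * 48 * 114.6 / 14.7 = 1496.8 MPa

1496.8 MPa


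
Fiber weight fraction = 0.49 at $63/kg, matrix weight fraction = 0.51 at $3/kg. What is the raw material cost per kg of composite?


Cost = cost_f*Wf + cost_m*Wm = 63*0.49 + 3*0.51 = $32.4/kg

$32.4/kg


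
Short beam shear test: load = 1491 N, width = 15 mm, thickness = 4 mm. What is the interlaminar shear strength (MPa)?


ILSS = 3F/(4bh) = 3*1491/(4*15*4) = 18.64 MPa

18.64 MPa


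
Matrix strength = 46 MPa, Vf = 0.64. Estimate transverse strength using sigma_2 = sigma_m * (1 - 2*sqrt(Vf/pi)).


factor = 1 - 2*sqrt(0.64/pi) = 0.0973
sigma_2 = 46 * 0.0973 = 4.48 MPa

4.48 MPa


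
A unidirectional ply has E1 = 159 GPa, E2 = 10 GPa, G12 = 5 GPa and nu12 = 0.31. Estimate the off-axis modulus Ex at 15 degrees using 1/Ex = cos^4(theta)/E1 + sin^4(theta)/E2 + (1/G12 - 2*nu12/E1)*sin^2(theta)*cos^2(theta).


cos^4(15) = 0.870513, sin^4(15) = 0.004487, sin^2(15)*cos^2(15) = 0.0625
1/G12 - 2*nu12/E1 = 1/5 - 2*0.31/159 = 0.196101 GPa^-1
1/Ex = 0.870513/159 + 0.004487/10 + 0.196101*0.0625 = 0.0181799 GPa^-1
Ex = 55.01 GPa

55.01 GPa


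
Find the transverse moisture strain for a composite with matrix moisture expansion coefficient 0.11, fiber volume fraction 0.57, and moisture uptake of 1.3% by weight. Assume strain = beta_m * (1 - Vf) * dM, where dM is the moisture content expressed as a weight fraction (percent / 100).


dM = 1.3/100 = 0.013
strain = beta_m * (1-Vf) * dM = 0.11 * 0.43 * 0.013 = 0.0006149

0.0006149


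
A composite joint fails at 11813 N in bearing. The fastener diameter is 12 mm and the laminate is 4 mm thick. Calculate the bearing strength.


sigma_br = F/(d*h) = 11813/(12*4) = 246.1 MPa

246.1 MPa


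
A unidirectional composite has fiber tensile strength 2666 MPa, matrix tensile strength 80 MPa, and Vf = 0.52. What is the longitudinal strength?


sigma_1 = sigma_f*Vf + sigma_m*(1-Vf) = 2666*0.52 + 80*0.48 = 1424.7 MPa

1424.7 MPa


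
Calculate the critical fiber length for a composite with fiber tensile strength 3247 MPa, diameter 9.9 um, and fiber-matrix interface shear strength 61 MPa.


Lc = sigma_f * d / (2 * tau_i) = 3247 * 9.9 / (2 * 61) = 263.5 um

263.5 um


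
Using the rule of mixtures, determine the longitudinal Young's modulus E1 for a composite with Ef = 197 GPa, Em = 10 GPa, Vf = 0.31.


E1 = Ef*Vf + Em*(1-Vf) = 197*0.31 + 10*0.69 = 67.97 GPa

67.97 GPa


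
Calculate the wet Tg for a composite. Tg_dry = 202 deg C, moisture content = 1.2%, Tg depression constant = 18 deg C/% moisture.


Tg_wet = Tg_dry - k*moisture = 202 - 18*1.2 = 180.4 deg C

180.4 deg C


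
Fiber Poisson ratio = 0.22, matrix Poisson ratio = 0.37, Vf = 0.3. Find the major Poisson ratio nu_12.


nu_12 = nu_f*Vf + nu_m*(1-Vf) = 0.22*0.3 + 0.37*0.7 = 0.325

0.325


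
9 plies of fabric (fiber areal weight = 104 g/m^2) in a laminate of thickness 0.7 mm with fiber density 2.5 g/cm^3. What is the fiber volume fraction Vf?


Vf = n * FAW / (rho_f * h * 1000) = 9 * 104 / (2.5 * 0.7 * 1000) = 0.5349

0.5349


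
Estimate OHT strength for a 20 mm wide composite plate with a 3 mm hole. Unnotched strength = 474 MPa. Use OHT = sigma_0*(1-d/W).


OHT = sigma_0*(1-d/W) = 474*(1-3/20) = 402.9 MPa

402.9 MPa


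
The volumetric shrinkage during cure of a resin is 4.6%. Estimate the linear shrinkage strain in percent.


Linear shrinkage ≈ vol_shrink/3 = 4.6/3 = 1.533%

1.533%


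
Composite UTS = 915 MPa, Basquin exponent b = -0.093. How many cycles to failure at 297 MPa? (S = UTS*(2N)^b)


N = 0.5 * (S/UTS)^(1/b) = 0.5 * (297/915)^(1/-0.093) = 89831.4790 cycles

89831.4790 cycles


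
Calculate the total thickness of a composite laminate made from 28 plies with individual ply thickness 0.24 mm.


h = n * t_ply = 28 * 0.24 = 6.72 mm

6.72 mm


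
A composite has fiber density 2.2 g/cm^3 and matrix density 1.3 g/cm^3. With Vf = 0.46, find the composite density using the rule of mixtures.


rho_c = rho_f*Vf + rho_m*(1-Vf) = 2.2*0.46 + 1.3*0.54 = 1.714 g/cm^3

1.714 g/cm^3


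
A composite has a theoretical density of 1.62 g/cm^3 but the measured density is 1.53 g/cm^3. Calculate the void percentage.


Void% = (rho_theo - rho_actual)/rho_theo * 100 = (1.62 - 1.53)/1.62 * 100 = 5.56%

5.56%


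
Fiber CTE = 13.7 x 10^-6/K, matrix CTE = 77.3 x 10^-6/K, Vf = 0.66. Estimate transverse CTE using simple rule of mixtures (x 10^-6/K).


alpha_2 = alpha_f*Vf + alpha_m*(1-Vf) = 13.7*0.66 + 77.3*0.34 = 35.3 x 10^-6/K

35.3 x 10^-6/K


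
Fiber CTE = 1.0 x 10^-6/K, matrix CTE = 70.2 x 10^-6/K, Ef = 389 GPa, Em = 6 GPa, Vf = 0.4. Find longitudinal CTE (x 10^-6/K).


E1 = Ef*Vf + Em*(1-Vf) = 159.2
alpha_1 = (alpha_f*Ef*Vf + alpha_m*Em*(1-Vf))/E1 = 2.56 x 10^-6/K

2.56 x 10^-6/K


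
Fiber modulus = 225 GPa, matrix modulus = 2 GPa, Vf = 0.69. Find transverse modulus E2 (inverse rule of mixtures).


1/E2 = Vf/Ef + (1-Vf)/Em = 0.69/225 + 0.31/2
E2 = 6.33 GPa

6.33 GPa


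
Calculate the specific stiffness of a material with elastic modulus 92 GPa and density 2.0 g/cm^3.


Specific stiffness = E/rho = 92/2.0 = 46.0 GPa/(g/cm^3)

46.0 GPa/(g/cm^3)


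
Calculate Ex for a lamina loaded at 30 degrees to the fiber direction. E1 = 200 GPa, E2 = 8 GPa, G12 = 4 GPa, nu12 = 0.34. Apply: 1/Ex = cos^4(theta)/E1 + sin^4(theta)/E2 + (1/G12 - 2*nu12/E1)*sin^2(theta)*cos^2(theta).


cos^4(30) = 0.5625, sin^4(30) = 0.0625, sin^2(30)*cos^2(30) = 0.1875
1/G12 - 2*nu12/E1 = 1/4 - 2*0.34/200 = 0.2466 GPa^-1
1/Ex = 0.5625/200 + 0.0625/8 + 0.2466*0.1875 = 0.0568625 GPa^-1
Ex = 17.59 GPa

17.59 GPa


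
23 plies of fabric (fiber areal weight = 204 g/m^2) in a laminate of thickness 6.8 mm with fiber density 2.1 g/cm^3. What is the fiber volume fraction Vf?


Vf = n * FAW / (rho_f * h * 1000) = 23 * 204 / (2.1 * 6.8 * 1000) = 0.3286

0.3286


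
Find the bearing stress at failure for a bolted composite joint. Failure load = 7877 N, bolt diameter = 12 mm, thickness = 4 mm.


sigma_br = F/(d*h) = 7877/(12*4) = 164.1 MPa

164.1 MPa


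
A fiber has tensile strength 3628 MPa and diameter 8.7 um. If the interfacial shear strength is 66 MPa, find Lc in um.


Lc = sigma_f * d / (2 * tau_i) = 3628 * 8.7 / (2 * 66) = 239.1 um

239.1 um


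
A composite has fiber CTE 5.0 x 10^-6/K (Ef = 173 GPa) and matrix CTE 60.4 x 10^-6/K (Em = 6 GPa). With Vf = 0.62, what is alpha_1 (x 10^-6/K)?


E1 = Ef*Vf + Em*(1-Vf) = 109.54
alpha_1 = (alpha_f*Ef*Vf + alpha_m*Em*(1-Vf))/E1 = 6.15 x 10^-6/K

6.15 x 10^-6/K


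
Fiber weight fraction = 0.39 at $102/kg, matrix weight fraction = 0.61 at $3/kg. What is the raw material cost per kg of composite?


Cost = cost_f*Wf + cost_m*Wm = 102*0.39 + 3*0.61 = $41.61/kg

$41.61/kg


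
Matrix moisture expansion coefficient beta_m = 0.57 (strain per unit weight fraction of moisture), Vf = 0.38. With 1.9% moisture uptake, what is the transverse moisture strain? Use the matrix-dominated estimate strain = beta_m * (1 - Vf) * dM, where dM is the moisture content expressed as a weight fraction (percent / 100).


dM = 1.9/100 = 0.019
strain = beta_m * (1-Vf) * dM = 0.57 * 0.62 * 0.019 = 0.0067146

0.0067146


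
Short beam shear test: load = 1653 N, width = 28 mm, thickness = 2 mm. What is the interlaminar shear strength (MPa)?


ILSS = 3F/(4bh) = 3*1653/(4*28*2) = 22.14 MPa

22.14 MPa


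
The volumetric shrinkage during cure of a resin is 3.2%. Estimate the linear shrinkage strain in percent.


Linear shrinkage ≈ vol_shrink/3 = 3.2/3 = 1.067%

1.067%


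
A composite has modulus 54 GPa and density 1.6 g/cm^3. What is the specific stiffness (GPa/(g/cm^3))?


Specific stiffness = E/rho = 54/1.6 = 33.8 GPa/(g/cm^3)

33.8 GPa/(g/cm^3)


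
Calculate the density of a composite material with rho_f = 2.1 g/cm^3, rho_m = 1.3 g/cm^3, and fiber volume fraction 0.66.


rho_c = rho_f*Vf + rho_m*(1-Vf) = 2.1*0.66 + 1.3*0.34 = 1.828 g/cm^3

1.828 g/cm^3


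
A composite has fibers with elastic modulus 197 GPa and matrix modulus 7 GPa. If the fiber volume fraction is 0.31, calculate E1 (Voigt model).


E1 = Ef*Vf + Em*(1-Vf) = 197*0.31 + 7*0.69 = 65.9 GPa

65.9 GPa


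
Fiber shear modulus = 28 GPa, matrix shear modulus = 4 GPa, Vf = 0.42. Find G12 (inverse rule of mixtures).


1/G12 = Vf/Gf + (1-Vf)/Gm = 0.42/28 + 0.58/4
G12 = 6.25 GPa

6.25 GPa


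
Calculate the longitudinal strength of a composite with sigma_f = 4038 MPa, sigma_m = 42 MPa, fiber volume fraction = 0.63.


sigma_1 = sigma_f*Vf + sigma_m*(1-Vf) = 4038*0.63 + 42*0.37 = 2559.5 MPa

2559.5 MPa


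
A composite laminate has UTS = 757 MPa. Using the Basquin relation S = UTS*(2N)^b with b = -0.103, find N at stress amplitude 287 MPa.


N = 0.5 * (S/UTS)^(1/b) = 0.5 * (287/757)^(1/-0.103) = 6143.6455 cycles

6143.6455 cycles


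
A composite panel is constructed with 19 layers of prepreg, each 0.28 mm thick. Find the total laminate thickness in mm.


h = n * t_ply = 19 * 0.28 = 5.32 mm

5.32 mm


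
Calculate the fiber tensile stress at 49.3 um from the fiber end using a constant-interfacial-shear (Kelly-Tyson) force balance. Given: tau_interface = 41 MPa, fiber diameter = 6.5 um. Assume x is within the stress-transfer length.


Force balance: sigma_f * (pi*d^2/4) = tau * (pi*d) * x  ->  sigma_f = 4 * tau * x / d
sigma_f = 4 * 41 * 49.3 / 6.5 = 1243.9 MPa

1243.9 MPa


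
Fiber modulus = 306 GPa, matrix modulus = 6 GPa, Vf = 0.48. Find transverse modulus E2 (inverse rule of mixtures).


1/E2 = Vf/Ef + (1-Vf)/Em = 0.48/306 + 0.52/6
E2 = 11.33 GPa

11.33 GPa


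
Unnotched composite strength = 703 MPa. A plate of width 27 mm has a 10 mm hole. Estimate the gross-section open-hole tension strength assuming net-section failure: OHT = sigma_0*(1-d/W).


OHT = sigma_0*(1-d/W) = 703*(1-10/27) = 442.6 MPa

442.6 MPa


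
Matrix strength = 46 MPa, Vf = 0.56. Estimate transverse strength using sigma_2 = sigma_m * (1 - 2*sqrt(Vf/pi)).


factor = 1 - 2*sqrt(0.56/pi) = 0.1556
sigma_2 = 46 * 0.1556 = 7.16 MPa

7.16 MPa


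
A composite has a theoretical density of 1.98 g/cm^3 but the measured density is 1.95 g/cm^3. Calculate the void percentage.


Void% = (rho_theo - rho_actual)/rho_theo * 100 = (1.98 - 1.95)/1.98 * 100 = 1.52%

1.52%


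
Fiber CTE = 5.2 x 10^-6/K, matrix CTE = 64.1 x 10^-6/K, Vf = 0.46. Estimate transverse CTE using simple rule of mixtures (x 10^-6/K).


alpha_2 = alpha_f*Vf + alpha_m*(1-Vf) = 5.2*0.46 + 64.1*0.54 = 37.0 x 10^-6/K

37.0 x 10^-6/K


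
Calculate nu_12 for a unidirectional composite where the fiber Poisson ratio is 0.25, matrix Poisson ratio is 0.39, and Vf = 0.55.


nu_12 = nu_f*Vf + nu_m*(1-Vf) = 0.25*0.55 + 0.39*0.45 = 0.313

0.313


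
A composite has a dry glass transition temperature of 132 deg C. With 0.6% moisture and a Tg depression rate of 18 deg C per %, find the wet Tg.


Tg_wet = Tg_dry - k*moisture = 132 - 18*0.6 = 121.2 deg C

121.2 deg C


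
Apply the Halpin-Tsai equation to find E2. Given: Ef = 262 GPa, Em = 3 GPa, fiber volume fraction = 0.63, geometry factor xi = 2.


eta = (Ef/Em - 1)/(Ef/Em + xi) = (87.3333 - 1)/(87.3333 + 2) = 0.9664
E2 = Em*(1+xi*eta*Vf)/(1-eta*Vf) = 17.01 GPa

17.01 GPa


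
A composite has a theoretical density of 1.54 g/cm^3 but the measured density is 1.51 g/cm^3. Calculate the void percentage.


Void% = (rho_theo - rho_actual)/rho_theo * 100 = (1.54 - 1.51)/1.54 * 100 = 1.95%

1.95%


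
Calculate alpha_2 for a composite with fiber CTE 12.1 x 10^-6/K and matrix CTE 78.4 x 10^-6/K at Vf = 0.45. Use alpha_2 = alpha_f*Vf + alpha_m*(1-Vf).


alpha_2 = alpha_f*Vf + alpha_m*(1-Vf) = 12.1*0.45 + 78.4*0.55 = 48.6 x 10^-6/K

48.6 x 10^-6/K


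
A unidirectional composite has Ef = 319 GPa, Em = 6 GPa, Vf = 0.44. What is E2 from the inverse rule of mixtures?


1/E2 = Vf/Ef + (1-Vf)/Em = 0.44/319 + 0.56/6
E2 = 10.56 GPa

10.56 GPa


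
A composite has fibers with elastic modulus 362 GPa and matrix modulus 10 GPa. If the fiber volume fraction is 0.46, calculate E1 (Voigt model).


E1 = Ef*Vf + Em*(1-Vf) = 362*0.46 + 10*0.54 = 171.92 GPa

171.92 GPa


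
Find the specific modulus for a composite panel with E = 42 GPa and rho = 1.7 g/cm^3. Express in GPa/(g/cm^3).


Specific stiffness = E/rho = 42/1.7 = 24.7 GPa/(g/cm^3)

24.7 GPa/(g/cm^3)


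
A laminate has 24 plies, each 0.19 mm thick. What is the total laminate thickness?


h = n * t_ply = 24 * 0.19 = 4.56 mm

4.56 mm


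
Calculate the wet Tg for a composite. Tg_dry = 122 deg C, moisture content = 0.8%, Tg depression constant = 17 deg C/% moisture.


Tg_wet = Tg_dry - k*moisture = 122 - 17*0.8 = 108.4 deg C

108.4 deg C


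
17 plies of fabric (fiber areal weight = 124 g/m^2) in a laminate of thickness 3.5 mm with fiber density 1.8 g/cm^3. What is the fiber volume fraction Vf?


Vf = n * FAW / (rho_f * h * 1000) = 17 * 124 / (1.8 * 3.5 * 1000) = 0.3346

0.3346


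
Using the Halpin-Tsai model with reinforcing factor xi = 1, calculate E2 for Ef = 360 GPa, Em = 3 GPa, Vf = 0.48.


eta = (Ef/Em - 1)/(Ef/Em + xi) = (120.0 - 1)/(120.0 + 1) = 0.9835
E2 = Em*(1+xi*eta*Vf)/(1-eta*Vf) = 8.37 GPa

8.37 GPa


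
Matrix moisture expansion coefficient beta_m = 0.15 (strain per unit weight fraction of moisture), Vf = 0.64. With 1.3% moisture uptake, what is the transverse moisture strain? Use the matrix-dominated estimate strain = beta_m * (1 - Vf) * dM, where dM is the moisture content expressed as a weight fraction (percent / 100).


dM = 1.3/100 = 0.013
strain = beta_m * (1-Vf) * dM = 0.15 * 0.36 * 0.013 = 0.000702

0.000702


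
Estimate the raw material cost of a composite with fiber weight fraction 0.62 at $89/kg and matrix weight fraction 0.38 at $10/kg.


Cost = cost_f*Wf + cost_m*Wm = 89*0.62 + 10*0.38 = $58.98/kg

$58.98/kg


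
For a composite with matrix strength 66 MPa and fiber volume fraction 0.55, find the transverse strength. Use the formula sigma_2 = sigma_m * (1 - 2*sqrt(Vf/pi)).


factor = 1 - 2*sqrt(0.55/pi) = 0.1632
sigma_2 = 66 * 0.1632 = 10.77 MPa

10.77 MPa


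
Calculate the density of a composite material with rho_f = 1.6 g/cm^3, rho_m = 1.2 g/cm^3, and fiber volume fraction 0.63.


rho_c = rho_f*Vf + rho_m*(1-Vf) = 1.6*0.63 + 1.2*0.37 = 1.452 g/cm^3

1.452 g/cm^3


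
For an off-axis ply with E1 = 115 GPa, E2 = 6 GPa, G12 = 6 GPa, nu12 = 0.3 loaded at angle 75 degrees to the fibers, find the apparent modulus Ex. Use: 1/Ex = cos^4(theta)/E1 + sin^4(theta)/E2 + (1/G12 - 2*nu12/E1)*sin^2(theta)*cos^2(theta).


cos^4(75) = 0.004487, sin^4(75) = 0.870513, sin^2(75)*cos^2(75) = 0.0625
1/G12 - 2*nu12/E1 = 1/6 - 2*0.3/115 = 0.161449 GPa^-1
1/Ex = 0.004487/115 + 0.870513/6 + 0.161449*0.0625 = 0.1552151 GPa^-1
Ex = 6.44 GPa

6.44 GPa


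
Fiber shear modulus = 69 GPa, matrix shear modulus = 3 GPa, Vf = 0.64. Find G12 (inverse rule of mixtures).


1/G12 = Vf/Gf + (1-Vf)/Gm = 0.64/69 + 0.36/3
G12 = 7.74 GPa

7.74 GPa


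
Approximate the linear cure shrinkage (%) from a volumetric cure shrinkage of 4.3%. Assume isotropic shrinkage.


Linear shrinkage ≈ vol_shrink/3 = 4.3/3 = 1.433%

1.433%


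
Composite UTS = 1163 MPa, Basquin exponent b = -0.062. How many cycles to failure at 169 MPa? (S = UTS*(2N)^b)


N = 0.5 * (S/UTS)^(1/b) = 0.5 * (169/1163)^(1/-0.062) = 1.6224e+13 cycles

1.6224e+13 cycles


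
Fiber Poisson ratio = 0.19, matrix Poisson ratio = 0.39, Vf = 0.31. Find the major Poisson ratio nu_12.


nu_12 = nu_f*Vf + nu_m*(1-Vf) = 0.19*0.31 + 0.39*0.69 = 0.328

0.328


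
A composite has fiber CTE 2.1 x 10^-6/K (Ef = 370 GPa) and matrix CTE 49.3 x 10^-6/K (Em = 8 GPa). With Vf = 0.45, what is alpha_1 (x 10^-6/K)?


E1 = Ef*Vf + Em*(1-Vf) = 170.9
alpha_1 = (alpha_f*Ef*Vf + alpha_m*Em*(1-Vf))/E1 = 3.32 x 10^-6/K

3.32 x 10^-6/K
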